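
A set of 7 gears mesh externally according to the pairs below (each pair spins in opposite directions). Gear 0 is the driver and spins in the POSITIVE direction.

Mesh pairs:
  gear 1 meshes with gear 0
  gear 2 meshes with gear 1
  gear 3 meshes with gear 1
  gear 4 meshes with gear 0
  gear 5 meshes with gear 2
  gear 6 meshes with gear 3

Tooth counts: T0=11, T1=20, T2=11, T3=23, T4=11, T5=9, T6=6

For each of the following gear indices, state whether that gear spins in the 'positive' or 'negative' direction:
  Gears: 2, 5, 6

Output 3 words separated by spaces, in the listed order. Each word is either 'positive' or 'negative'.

Answer: positive negative negative

Derivation:
Gear 0 (driver): positive (depth 0)
  gear 1: meshes with gear 0 -> depth 1 -> negative (opposite of gear 0)
  gear 2: meshes with gear 1 -> depth 2 -> positive (opposite of gear 1)
  gear 3: meshes with gear 1 -> depth 2 -> positive (opposite of gear 1)
  gear 4: meshes with gear 0 -> depth 1 -> negative (opposite of gear 0)
  gear 5: meshes with gear 2 -> depth 3 -> negative (opposite of gear 2)
  gear 6: meshes with gear 3 -> depth 3 -> negative (opposite of gear 3)
Queried indices 2, 5, 6 -> positive, negative, negative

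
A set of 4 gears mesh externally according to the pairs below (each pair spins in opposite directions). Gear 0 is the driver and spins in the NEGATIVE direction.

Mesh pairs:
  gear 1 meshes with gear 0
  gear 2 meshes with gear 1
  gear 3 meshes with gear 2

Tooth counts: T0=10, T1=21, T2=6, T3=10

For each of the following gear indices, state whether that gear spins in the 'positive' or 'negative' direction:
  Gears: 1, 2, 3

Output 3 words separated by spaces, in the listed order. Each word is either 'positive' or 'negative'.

Answer: positive negative positive

Derivation:
Gear 0 (driver): negative (depth 0)
  gear 1: meshes with gear 0 -> depth 1 -> positive (opposite of gear 0)
  gear 2: meshes with gear 1 -> depth 2 -> negative (opposite of gear 1)
  gear 3: meshes with gear 2 -> depth 3 -> positive (opposite of gear 2)
Queried indices 1, 2, 3 -> positive, negative, positive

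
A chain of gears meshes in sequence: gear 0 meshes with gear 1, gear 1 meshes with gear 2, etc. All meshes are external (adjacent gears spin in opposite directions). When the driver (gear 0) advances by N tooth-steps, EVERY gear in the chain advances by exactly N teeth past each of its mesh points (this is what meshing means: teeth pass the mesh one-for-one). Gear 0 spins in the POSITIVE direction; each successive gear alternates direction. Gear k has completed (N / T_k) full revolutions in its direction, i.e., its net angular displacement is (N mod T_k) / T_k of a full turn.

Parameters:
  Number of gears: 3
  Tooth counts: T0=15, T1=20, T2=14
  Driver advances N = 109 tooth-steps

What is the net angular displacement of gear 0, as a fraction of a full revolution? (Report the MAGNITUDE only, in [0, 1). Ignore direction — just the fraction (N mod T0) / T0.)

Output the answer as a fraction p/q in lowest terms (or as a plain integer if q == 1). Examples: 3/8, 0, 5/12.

Chain of 3 gears, tooth counts: [15, 20, 14]
  gear 0: T0=15, direction=positive, advance = 109 mod 15 = 4 teeth = 4/15 turn
  gear 1: T1=20, direction=negative, advance = 109 mod 20 = 9 teeth = 9/20 turn
  gear 2: T2=14, direction=positive, advance = 109 mod 14 = 11 teeth = 11/14 turn
Gear 0: 109 mod 15 = 4
Fraction = 4 / 15 = 4/15 (gcd(4,15)=1) = 4/15

Answer: 4/15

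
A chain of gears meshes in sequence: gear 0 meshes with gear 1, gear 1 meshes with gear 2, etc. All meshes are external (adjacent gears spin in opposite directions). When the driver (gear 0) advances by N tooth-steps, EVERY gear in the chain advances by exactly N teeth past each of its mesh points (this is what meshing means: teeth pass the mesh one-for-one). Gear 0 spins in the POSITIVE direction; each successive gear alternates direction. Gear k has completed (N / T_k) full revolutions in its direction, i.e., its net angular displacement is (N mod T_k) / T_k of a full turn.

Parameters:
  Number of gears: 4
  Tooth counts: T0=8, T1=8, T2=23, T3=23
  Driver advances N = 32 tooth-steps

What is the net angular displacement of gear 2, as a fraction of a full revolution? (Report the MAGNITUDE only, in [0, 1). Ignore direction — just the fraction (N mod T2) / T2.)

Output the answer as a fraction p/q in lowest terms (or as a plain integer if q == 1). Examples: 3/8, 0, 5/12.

Chain of 4 gears, tooth counts: [8, 8, 23, 23]
  gear 0: T0=8, direction=positive, advance = 32 mod 8 = 0 teeth = 0/8 turn
  gear 1: T1=8, direction=negative, advance = 32 mod 8 = 0 teeth = 0/8 turn
  gear 2: T2=23, direction=positive, advance = 32 mod 23 = 9 teeth = 9/23 turn
  gear 3: T3=23, direction=negative, advance = 32 mod 23 = 9 teeth = 9/23 turn
Gear 2: 32 mod 23 = 9
Fraction = 9 / 23 = 9/23 (gcd(9,23)=1) = 9/23

Answer: 9/23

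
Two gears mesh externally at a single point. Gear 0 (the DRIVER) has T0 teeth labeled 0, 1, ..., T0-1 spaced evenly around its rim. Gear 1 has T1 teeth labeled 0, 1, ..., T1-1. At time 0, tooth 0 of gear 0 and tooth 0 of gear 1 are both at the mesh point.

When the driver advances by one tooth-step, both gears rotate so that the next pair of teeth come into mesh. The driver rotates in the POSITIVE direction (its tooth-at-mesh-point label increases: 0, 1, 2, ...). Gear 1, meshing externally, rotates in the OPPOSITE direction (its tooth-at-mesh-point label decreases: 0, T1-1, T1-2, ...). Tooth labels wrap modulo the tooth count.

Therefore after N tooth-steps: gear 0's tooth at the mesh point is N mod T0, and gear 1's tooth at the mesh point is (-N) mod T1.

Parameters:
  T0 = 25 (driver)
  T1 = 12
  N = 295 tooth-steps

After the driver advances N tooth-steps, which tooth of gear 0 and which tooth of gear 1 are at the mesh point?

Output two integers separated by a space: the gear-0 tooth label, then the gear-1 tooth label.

Gear 0 (driver, T0=25): tooth at mesh = N mod T0
  295 = 11 * 25 + 20, so 295 mod 25 = 20
  gear 0 tooth = 20
Gear 1 (driven, T1=12): tooth at mesh = (-N) mod T1
  295 = 24 * 12 + 7, so 295 mod 12 = 7
  (-295) mod 12 = (-7) mod 12 = 12 - 7 = 5
Mesh after 295 steps: gear-0 tooth 20 meets gear-1 tooth 5

Answer: 20 5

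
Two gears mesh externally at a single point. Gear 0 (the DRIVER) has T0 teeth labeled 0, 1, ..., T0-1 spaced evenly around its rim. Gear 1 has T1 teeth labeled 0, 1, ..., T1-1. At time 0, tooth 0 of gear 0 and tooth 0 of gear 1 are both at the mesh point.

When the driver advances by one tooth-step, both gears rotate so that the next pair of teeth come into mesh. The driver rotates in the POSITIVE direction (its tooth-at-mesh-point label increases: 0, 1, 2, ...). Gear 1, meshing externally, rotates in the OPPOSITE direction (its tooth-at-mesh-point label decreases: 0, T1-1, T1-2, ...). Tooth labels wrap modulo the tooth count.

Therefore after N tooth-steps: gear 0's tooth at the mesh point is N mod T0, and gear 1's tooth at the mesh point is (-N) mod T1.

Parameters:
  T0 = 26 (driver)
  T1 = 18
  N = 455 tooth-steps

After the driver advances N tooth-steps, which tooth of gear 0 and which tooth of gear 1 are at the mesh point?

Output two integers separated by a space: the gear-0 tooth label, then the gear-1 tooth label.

Gear 0 (driver, T0=26): tooth at mesh = N mod T0
  455 = 17 * 26 + 13, so 455 mod 26 = 13
  gear 0 tooth = 13
Gear 1 (driven, T1=18): tooth at mesh = (-N) mod T1
  455 = 25 * 18 + 5, so 455 mod 18 = 5
  (-455) mod 18 = (-5) mod 18 = 18 - 5 = 13
Mesh after 455 steps: gear-0 tooth 13 meets gear-1 tooth 13

Answer: 13 13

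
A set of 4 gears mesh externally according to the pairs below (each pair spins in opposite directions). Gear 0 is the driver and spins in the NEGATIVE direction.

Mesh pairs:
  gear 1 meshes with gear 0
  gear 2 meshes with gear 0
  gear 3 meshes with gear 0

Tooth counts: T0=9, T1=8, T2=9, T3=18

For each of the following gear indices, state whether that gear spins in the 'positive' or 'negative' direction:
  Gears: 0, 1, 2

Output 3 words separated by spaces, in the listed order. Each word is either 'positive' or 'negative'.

Answer: negative positive positive

Derivation:
Gear 0 (driver): negative (depth 0)
  gear 1: meshes with gear 0 -> depth 1 -> positive (opposite of gear 0)
  gear 2: meshes with gear 0 -> depth 1 -> positive (opposite of gear 0)
  gear 3: meshes with gear 0 -> depth 1 -> positive (opposite of gear 0)
Queried indices 0, 1, 2 -> negative, positive, positive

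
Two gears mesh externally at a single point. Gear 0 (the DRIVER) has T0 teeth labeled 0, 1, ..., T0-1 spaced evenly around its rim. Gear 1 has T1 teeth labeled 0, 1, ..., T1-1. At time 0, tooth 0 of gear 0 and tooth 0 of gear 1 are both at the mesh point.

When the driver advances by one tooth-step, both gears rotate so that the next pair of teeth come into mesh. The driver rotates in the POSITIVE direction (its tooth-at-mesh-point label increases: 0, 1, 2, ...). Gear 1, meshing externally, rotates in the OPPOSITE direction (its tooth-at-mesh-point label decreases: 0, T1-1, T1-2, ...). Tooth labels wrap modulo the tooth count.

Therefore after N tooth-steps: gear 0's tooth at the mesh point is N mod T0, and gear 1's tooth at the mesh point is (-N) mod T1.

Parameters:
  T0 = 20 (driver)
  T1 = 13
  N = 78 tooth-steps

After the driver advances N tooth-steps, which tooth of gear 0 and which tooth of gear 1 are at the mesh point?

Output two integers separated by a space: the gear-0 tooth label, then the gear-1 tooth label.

Gear 0 (driver, T0=20): tooth at mesh = N mod T0
  78 = 3 * 20 + 18, so 78 mod 20 = 18
  gear 0 tooth = 18
Gear 1 (driven, T1=13): tooth at mesh = (-N) mod T1
  78 = 6 * 13 + 0, so 78 mod 13 = 0
  (-78) mod 13 = 0
Mesh after 78 steps: gear-0 tooth 18 meets gear-1 tooth 0

Answer: 18 0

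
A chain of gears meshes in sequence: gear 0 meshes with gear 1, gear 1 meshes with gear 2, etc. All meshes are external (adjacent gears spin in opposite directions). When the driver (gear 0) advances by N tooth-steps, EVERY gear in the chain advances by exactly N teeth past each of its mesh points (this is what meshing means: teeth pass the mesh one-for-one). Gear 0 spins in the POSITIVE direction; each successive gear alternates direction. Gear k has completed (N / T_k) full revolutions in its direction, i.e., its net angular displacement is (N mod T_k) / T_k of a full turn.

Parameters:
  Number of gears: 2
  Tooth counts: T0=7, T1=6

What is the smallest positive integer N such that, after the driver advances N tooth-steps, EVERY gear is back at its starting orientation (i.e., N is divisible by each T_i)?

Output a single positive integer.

Gear k returns to start when N is a multiple of T_k.
All gears at start simultaneously when N is a common multiple of [7, 6]; the smallest such N is lcm(7, 6).
Start: lcm = T0 = 7
Fold in T1=6: gcd(7, 6) = 1; lcm(7, 6) = 7 * 6 / 1 = 42 / 1 = 42
Full cycle length = 42

Answer: 42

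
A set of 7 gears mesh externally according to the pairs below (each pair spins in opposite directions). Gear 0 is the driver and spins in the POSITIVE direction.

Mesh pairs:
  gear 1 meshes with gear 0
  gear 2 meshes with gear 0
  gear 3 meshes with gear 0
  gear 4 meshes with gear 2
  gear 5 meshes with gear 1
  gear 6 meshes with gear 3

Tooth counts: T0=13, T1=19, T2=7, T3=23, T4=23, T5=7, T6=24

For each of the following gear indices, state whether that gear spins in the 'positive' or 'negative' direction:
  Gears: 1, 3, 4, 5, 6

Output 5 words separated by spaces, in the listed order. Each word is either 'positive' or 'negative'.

Gear 0 (driver): positive (depth 0)
  gear 1: meshes with gear 0 -> depth 1 -> negative (opposite of gear 0)
  gear 2: meshes with gear 0 -> depth 1 -> negative (opposite of gear 0)
  gear 3: meshes with gear 0 -> depth 1 -> negative (opposite of gear 0)
  gear 4: meshes with gear 2 -> depth 2 -> positive (opposite of gear 2)
  gear 5: meshes with gear 1 -> depth 2 -> positive (opposite of gear 1)
  gear 6: meshes with gear 3 -> depth 2 -> positive (opposite of gear 3)
Queried indices 1, 3, 4, 5, 6 -> negative, negative, positive, positive, positive

Answer: negative negative positive positive positive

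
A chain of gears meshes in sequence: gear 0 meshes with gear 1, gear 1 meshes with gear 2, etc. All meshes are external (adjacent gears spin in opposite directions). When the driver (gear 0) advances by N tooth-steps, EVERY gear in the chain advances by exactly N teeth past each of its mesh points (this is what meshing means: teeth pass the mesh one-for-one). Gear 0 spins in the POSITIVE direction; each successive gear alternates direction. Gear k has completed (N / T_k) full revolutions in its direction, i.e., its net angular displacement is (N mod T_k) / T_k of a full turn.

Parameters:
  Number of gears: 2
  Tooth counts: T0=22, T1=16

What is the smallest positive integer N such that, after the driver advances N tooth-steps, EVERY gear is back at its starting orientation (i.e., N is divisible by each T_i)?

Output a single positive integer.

Answer: 176

Derivation:
Gear k returns to start when N is a multiple of T_k.
All gears at start simultaneously when N is a common multiple of [22, 16]; the smallest such N is lcm(22, 16).
Start: lcm = T0 = 22
Fold in T1=16: gcd(22, 16) = 2; lcm(22, 16) = 22 * 16 / 2 = 352 / 2 = 176
Full cycle length = 176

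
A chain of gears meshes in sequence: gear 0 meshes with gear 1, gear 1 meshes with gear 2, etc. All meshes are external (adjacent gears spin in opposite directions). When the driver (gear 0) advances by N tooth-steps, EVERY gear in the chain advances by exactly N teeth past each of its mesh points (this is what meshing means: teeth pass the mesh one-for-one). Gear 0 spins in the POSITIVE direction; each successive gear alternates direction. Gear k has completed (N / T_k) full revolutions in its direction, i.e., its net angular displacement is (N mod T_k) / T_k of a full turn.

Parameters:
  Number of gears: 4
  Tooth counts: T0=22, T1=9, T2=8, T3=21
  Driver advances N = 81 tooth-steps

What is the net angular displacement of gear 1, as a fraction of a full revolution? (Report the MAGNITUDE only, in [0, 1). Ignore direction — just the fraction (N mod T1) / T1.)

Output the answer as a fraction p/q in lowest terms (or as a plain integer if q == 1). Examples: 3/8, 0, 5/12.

Chain of 4 gears, tooth counts: [22, 9, 8, 21]
  gear 0: T0=22, direction=positive, advance = 81 mod 22 = 15 teeth = 15/22 turn
  gear 1: T1=9, direction=negative, advance = 81 mod 9 = 0 teeth = 0/9 turn
  gear 2: T2=8, direction=positive, advance = 81 mod 8 = 1 teeth = 1/8 turn
  gear 3: T3=21, direction=negative, advance = 81 mod 21 = 18 teeth = 18/21 turn
Gear 1: 81 mod 9 = 0
Fraction = 0 / 9 = 0/1 (gcd(0,9)=9) = 0

Answer: 0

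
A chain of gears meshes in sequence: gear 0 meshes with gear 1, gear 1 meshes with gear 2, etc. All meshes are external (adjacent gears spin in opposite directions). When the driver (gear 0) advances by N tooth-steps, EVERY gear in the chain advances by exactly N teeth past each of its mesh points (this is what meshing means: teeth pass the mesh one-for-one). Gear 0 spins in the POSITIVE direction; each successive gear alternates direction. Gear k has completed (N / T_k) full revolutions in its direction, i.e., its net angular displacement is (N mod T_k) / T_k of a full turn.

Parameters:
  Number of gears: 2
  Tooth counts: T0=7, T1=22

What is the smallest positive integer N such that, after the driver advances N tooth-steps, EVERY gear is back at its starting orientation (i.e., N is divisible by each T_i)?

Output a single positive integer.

Answer: 154

Derivation:
Gear k returns to start when N is a multiple of T_k.
All gears at start simultaneously when N is a common multiple of [7, 22]; the smallest such N is lcm(7, 22).
Start: lcm = T0 = 7
Fold in T1=22: gcd(7, 22) = 1; lcm(7, 22) = 7 * 22 / 1 = 154 / 1 = 154
Full cycle length = 154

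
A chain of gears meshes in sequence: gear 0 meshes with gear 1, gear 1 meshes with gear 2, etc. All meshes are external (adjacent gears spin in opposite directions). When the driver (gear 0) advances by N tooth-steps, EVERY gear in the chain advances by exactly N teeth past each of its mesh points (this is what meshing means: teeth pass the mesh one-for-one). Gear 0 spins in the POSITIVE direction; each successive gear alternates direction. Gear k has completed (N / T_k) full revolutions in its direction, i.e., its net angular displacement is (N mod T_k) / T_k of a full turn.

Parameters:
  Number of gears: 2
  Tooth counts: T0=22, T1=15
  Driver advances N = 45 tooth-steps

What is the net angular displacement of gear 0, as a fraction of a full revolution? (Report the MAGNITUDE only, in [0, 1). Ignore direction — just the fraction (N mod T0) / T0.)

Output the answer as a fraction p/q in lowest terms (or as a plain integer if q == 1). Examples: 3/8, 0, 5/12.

Chain of 2 gears, tooth counts: [22, 15]
  gear 0: T0=22, direction=positive, advance = 45 mod 22 = 1 teeth = 1/22 turn
  gear 1: T1=15, direction=negative, advance = 45 mod 15 = 0 teeth = 0/15 turn
Gear 0: 45 mod 22 = 1
Fraction = 1 / 22 = 1/22 (gcd(1,22)=1) = 1/22

Answer: 1/22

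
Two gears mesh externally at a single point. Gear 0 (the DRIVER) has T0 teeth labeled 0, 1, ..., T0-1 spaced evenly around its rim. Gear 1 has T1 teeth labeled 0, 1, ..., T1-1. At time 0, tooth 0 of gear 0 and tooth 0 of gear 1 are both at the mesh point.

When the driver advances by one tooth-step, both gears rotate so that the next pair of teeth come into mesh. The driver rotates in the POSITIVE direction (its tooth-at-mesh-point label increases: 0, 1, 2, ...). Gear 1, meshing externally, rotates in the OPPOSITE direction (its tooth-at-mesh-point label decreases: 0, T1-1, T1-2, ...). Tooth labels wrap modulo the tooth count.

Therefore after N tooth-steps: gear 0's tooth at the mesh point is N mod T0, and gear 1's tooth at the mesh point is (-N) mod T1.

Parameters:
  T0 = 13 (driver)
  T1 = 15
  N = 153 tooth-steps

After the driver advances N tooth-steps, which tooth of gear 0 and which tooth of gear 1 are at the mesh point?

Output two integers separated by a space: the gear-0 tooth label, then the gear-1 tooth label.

Gear 0 (driver, T0=13): tooth at mesh = N mod T0
  153 = 11 * 13 + 10, so 153 mod 13 = 10
  gear 0 tooth = 10
Gear 1 (driven, T1=15): tooth at mesh = (-N) mod T1
  153 = 10 * 15 + 3, so 153 mod 15 = 3
  (-153) mod 15 = (-3) mod 15 = 15 - 3 = 12
Mesh after 153 steps: gear-0 tooth 10 meets gear-1 tooth 12

Answer: 10 12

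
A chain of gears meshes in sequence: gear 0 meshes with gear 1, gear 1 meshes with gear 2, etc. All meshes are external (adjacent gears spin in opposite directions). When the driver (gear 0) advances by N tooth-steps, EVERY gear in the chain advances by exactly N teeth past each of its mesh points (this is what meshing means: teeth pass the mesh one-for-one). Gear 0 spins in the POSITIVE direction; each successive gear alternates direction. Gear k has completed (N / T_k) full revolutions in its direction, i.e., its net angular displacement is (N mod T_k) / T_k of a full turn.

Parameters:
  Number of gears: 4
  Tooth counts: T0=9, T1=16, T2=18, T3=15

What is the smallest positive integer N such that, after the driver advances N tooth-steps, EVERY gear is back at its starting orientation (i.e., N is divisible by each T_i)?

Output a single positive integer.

Answer: 720

Derivation:
Gear k returns to start when N is a multiple of T_k.
All gears at start simultaneously when N is a common multiple of [9, 16, 18, 15]; the smallest such N is lcm(9, 16, 18, 15).
Start: lcm = T0 = 9
Fold in T1=16: gcd(9, 16) = 1; lcm(9, 16) = 9 * 16 / 1 = 144 / 1 = 144
Fold in T2=18: gcd(144, 18) = 18; lcm(144, 18) = 144 * 18 / 18 = 2592 / 18 = 144
Fold in T3=15: gcd(144, 15) = 3; lcm(144, 15) = 144 * 15 / 3 = 2160 / 3 = 720
Full cycle length = 720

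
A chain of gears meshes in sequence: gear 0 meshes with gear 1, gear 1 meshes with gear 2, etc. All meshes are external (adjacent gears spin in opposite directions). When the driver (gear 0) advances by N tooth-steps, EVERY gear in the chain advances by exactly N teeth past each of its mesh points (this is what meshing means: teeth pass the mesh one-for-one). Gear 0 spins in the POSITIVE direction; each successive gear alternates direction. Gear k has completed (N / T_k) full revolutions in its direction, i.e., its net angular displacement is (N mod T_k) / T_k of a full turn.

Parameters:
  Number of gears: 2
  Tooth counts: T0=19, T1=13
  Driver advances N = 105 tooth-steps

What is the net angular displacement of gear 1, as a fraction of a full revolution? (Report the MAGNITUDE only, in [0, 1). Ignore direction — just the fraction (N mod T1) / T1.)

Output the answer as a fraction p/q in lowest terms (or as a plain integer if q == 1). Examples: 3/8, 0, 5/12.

Chain of 2 gears, tooth counts: [19, 13]
  gear 0: T0=19, direction=positive, advance = 105 mod 19 = 10 teeth = 10/19 turn
  gear 1: T1=13, direction=negative, advance = 105 mod 13 = 1 teeth = 1/13 turn
Gear 1: 105 mod 13 = 1
Fraction = 1 / 13 = 1/13 (gcd(1,13)=1) = 1/13

Answer: 1/13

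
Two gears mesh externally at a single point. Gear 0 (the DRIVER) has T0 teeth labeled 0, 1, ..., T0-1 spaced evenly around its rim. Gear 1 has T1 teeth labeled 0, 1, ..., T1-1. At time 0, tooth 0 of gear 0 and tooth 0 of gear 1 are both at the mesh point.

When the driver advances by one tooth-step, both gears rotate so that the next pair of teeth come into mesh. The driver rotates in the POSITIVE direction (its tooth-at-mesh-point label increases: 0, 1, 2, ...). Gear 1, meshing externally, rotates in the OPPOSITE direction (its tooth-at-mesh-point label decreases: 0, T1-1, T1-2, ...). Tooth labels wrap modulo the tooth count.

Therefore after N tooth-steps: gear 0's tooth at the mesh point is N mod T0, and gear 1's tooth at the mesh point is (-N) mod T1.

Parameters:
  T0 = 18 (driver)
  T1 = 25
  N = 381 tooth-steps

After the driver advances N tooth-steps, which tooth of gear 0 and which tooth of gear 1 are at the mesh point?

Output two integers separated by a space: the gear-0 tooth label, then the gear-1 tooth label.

Gear 0 (driver, T0=18): tooth at mesh = N mod T0
  381 = 21 * 18 + 3, so 381 mod 18 = 3
  gear 0 tooth = 3
Gear 1 (driven, T1=25): tooth at mesh = (-N) mod T1
  381 = 15 * 25 + 6, so 381 mod 25 = 6
  (-381) mod 25 = (-6) mod 25 = 25 - 6 = 19
Mesh after 381 steps: gear-0 tooth 3 meets gear-1 tooth 19

Answer: 3 19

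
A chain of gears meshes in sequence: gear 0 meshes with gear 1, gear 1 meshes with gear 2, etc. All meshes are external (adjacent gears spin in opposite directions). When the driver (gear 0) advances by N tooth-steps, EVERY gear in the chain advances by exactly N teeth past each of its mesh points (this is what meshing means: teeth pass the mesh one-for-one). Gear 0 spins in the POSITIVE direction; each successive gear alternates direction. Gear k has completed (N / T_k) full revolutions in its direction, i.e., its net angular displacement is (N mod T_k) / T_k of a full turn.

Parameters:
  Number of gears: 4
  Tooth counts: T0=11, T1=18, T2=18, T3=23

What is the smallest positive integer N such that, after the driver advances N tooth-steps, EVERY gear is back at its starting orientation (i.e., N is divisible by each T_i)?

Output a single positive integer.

Gear k returns to start when N is a multiple of T_k.
All gears at start simultaneously when N is a common multiple of [11, 18, 18, 23]; the smallest such N is lcm(11, 18, 18, 23).
Start: lcm = T0 = 11
Fold in T1=18: gcd(11, 18) = 1; lcm(11, 18) = 11 * 18 / 1 = 198 / 1 = 198
Fold in T2=18: gcd(198, 18) = 18; lcm(198, 18) = 198 * 18 / 18 = 3564 / 18 = 198
Fold in T3=23: gcd(198, 23) = 1; lcm(198, 23) = 198 * 23 / 1 = 4554 / 1 = 4554
Full cycle length = 4554

Answer: 4554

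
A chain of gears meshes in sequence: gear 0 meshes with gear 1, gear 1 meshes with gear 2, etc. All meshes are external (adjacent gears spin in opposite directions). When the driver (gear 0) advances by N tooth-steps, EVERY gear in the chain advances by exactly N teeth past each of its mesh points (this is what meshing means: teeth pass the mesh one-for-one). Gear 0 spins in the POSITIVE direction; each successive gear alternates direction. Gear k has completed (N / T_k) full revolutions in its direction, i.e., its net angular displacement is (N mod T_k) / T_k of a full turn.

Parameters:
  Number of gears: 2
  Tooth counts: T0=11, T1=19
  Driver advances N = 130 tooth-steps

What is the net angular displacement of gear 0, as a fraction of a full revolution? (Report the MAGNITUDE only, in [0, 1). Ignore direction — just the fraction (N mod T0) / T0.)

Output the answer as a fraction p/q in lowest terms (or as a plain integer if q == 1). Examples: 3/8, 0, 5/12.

Answer: 9/11

Derivation:
Chain of 2 gears, tooth counts: [11, 19]
  gear 0: T0=11, direction=positive, advance = 130 mod 11 = 9 teeth = 9/11 turn
  gear 1: T1=19, direction=negative, advance = 130 mod 19 = 16 teeth = 16/19 turn
Gear 0: 130 mod 11 = 9
Fraction = 9 / 11 = 9/11 (gcd(9,11)=1) = 9/11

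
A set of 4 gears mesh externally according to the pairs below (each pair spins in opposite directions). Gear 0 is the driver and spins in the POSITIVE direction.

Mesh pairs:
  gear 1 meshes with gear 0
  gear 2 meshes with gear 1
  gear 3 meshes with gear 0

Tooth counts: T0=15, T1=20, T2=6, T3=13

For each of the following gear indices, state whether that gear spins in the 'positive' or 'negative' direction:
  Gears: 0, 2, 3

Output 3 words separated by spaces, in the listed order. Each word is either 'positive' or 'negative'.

Gear 0 (driver): positive (depth 0)
  gear 1: meshes with gear 0 -> depth 1 -> negative (opposite of gear 0)
  gear 2: meshes with gear 1 -> depth 2 -> positive (opposite of gear 1)
  gear 3: meshes with gear 0 -> depth 1 -> negative (opposite of gear 0)
Queried indices 0, 2, 3 -> positive, positive, negative

Answer: positive positive negative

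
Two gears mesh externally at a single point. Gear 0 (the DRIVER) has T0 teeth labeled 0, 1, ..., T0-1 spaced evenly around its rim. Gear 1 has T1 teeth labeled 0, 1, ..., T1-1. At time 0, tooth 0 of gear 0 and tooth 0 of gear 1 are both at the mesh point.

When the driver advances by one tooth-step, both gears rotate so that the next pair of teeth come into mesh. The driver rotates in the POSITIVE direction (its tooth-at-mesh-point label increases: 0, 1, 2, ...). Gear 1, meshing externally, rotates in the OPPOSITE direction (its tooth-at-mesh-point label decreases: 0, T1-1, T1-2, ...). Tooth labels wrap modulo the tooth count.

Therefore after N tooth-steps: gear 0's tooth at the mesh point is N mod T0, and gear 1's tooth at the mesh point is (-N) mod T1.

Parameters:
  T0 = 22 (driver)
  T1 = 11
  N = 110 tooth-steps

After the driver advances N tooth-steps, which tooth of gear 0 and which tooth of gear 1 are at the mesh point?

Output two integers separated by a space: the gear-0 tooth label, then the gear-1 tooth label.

Gear 0 (driver, T0=22): tooth at mesh = N mod T0
  110 = 5 * 22 + 0, so 110 mod 22 = 0
  gear 0 tooth = 0
Gear 1 (driven, T1=11): tooth at mesh = (-N) mod T1
  110 = 10 * 11 + 0, so 110 mod 11 = 0
  (-110) mod 11 = 0
Mesh after 110 steps: gear-0 tooth 0 meets gear-1 tooth 0

Answer: 0 0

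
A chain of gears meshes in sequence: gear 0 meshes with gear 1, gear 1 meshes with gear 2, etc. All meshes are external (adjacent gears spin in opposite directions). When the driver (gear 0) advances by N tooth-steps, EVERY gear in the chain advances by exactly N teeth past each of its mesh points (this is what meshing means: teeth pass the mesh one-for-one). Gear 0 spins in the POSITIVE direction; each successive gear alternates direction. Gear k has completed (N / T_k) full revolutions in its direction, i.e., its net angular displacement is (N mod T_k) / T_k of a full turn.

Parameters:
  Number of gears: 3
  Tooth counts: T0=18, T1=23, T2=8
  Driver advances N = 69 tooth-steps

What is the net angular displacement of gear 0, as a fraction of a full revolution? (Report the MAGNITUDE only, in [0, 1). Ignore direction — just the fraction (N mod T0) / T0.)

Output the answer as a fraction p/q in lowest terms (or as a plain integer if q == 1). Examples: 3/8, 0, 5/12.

Answer: 5/6

Derivation:
Chain of 3 gears, tooth counts: [18, 23, 8]
  gear 0: T0=18, direction=positive, advance = 69 mod 18 = 15 teeth = 15/18 turn
  gear 1: T1=23, direction=negative, advance = 69 mod 23 = 0 teeth = 0/23 turn
  gear 2: T2=8, direction=positive, advance = 69 mod 8 = 5 teeth = 5/8 turn
Gear 0: 69 mod 18 = 15
Fraction = 15 / 18 = 5/6 (gcd(15,18)=3) = 5/6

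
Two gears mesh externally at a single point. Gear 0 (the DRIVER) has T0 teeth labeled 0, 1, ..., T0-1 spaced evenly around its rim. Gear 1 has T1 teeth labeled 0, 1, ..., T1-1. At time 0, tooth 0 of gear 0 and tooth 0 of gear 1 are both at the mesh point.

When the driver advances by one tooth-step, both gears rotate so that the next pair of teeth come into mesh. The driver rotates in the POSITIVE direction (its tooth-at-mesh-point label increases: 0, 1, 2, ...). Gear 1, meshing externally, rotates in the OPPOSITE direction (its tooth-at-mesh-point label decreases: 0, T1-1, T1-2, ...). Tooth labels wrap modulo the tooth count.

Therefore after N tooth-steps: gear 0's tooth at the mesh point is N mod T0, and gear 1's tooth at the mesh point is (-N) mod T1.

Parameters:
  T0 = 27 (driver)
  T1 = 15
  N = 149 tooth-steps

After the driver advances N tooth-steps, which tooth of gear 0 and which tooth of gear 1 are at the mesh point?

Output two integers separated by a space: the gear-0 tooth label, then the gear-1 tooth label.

Answer: 14 1

Derivation:
Gear 0 (driver, T0=27): tooth at mesh = N mod T0
  149 = 5 * 27 + 14, so 149 mod 27 = 14
  gear 0 tooth = 14
Gear 1 (driven, T1=15): tooth at mesh = (-N) mod T1
  149 = 9 * 15 + 14, so 149 mod 15 = 14
  (-149) mod 15 = (-14) mod 15 = 15 - 14 = 1
Mesh after 149 steps: gear-0 tooth 14 meets gear-1 tooth 1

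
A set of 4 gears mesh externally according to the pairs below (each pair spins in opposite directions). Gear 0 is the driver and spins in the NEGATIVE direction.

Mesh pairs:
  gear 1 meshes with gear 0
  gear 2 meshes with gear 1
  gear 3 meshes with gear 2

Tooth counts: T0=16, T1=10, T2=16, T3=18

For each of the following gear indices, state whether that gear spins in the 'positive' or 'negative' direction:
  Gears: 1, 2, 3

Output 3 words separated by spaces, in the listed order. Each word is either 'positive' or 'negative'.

Answer: positive negative positive

Derivation:
Gear 0 (driver): negative (depth 0)
  gear 1: meshes with gear 0 -> depth 1 -> positive (opposite of gear 0)
  gear 2: meshes with gear 1 -> depth 2 -> negative (opposite of gear 1)
  gear 3: meshes with gear 2 -> depth 3 -> positive (opposite of gear 2)
Queried indices 1, 2, 3 -> positive, negative, positive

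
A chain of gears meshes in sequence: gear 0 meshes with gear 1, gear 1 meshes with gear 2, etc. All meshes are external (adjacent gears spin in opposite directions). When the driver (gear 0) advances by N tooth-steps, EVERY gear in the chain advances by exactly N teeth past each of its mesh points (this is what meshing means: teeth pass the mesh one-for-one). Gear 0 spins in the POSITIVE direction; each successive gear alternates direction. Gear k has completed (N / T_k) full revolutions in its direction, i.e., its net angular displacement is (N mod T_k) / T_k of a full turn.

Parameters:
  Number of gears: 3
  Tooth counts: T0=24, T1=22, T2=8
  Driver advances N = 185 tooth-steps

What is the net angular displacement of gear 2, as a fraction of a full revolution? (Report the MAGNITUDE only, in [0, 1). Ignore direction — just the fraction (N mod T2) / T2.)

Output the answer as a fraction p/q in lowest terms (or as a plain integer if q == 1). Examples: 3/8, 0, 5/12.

Chain of 3 gears, tooth counts: [24, 22, 8]
  gear 0: T0=24, direction=positive, advance = 185 mod 24 = 17 teeth = 17/24 turn
  gear 1: T1=22, direction=negative, advance = 185 mod 22 = 9 teeth = 9/22 turn
  gear 2: T2=8, direction=positive, advance = 185 mod 8 = 1 teeth = 1/8 turn
Gear 2: 185 mod 8 = 1
Fraction = 1 / 8 = 1/8 (gcd(1,8)=1) = 1/8

Answer: 1/8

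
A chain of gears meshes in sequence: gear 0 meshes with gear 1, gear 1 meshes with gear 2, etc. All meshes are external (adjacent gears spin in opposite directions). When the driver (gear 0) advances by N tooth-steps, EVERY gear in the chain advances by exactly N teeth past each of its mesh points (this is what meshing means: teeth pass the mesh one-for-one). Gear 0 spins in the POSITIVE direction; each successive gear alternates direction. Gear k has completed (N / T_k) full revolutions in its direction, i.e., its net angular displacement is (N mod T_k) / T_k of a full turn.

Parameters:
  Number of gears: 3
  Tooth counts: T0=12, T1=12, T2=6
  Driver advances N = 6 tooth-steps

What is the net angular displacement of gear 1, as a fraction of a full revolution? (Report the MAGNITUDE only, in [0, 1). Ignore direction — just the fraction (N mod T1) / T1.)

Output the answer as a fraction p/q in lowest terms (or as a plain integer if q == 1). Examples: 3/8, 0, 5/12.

Answer: 1/2

Derivation:
Chain of 3 gears, tooth counts: [12, 12, 6]
  gear 0: T0=12, direction=positive, advance = 6 mod 12 = 6 teeth = 6/12 turn
  gear 1: T1=12, direction=negative, advance = 6 mod 12 = 6 teeth = 6/12 turn
  gear 2: T2=6, direction=positive, advance = 6 mod 6 = 0 teeth = 0/6 turn
Gear 1: 6 mod 12 = 6
Fraction = 6 / 12 = 1/2 (gcd(6,12)=6) = 1/2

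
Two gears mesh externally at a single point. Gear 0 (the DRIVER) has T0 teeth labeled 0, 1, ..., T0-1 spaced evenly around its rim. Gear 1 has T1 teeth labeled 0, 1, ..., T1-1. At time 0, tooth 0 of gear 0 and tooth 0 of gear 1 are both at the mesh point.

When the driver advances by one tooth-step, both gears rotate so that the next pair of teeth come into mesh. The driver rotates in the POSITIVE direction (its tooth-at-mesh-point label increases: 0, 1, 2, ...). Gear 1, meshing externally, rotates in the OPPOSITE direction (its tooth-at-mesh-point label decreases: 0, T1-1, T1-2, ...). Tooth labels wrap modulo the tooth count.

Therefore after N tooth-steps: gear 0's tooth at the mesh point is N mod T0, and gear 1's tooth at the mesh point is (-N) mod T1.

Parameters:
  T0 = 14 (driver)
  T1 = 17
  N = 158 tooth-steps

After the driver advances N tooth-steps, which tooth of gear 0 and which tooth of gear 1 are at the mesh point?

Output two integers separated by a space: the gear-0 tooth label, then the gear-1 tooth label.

Answer: 4 12

Derivation:
Gear 0 (driver, T0=14): tooth at mesh = N mod T0
  158 = 11 * 14 + 4, so 158 mod 14 = 4
  gear 0 tooth = 4
Gear 1 (driven, T1=17): tooth at mesh = (-N) mod T1
  158 = 9 * 17 + 5, so 158 mod 17 = 5
  (-158) mod 17 = (-5) mod 17 = 17 - 5 = 12
Mesh after 158 steps: gear-0 tooth 4 meets gear-1 tooth 12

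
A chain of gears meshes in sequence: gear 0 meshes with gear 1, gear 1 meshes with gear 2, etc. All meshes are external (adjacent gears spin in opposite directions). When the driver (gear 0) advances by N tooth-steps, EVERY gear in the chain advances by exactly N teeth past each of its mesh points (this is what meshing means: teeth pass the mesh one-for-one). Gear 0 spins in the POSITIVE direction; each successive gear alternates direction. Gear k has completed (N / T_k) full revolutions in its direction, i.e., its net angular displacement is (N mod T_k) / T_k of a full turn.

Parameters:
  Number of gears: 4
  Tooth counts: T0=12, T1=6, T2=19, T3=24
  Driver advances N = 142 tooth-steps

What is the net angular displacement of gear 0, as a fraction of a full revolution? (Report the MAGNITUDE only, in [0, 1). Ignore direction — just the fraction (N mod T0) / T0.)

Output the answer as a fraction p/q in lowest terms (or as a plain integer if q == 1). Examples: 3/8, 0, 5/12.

Chain of 4 gears, tooth counts: [12, 6, 19, 24]
  gear 0: T0=12, direction=positive, advance = 142 mod 12 = 10 teeth = 10/12 turn
  gear 1: T1=6, direction=negative, advance = 142 mod 6 = 4 teeth = 4/6 turn
  gear 2: T2=19, direction=positive, advance = 142 mod 19 = 9 teeth = 9/19 turn
  gear 3: T3=24, direction=negative, advance = 142 mod 24 = 22 teeth = 22/24 turn
Gear 0: 142 mod 12 = 10
Fraction = 10 / 12 = 5/6 (gcd(10,12)=2) = 5/6

Answer: 5/6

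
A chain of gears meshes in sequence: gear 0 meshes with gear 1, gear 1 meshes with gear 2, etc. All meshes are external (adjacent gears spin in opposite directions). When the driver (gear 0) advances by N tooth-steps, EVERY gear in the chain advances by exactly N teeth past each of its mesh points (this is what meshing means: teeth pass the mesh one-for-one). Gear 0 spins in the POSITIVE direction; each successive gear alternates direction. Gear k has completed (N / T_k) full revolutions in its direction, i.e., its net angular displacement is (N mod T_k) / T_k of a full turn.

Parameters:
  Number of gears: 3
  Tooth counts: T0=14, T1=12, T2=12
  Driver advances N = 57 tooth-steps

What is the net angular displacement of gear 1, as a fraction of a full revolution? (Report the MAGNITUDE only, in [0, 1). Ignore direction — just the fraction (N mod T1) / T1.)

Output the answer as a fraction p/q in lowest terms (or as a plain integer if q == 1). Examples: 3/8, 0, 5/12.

Answer: 3/4

Derivation:
Chain of 3 gears, tooth counts: [14, 12, 12]
  gear 0: T0=14, direction=positive, advance = 57 mod 14 = 1 teeth = 1/14 turn
  gear 1: T1=12, direction=negative, advance = 57 mod 12 = 9 teeth = 9/12 turn
  gear 2: T2=12, direction=positive, advance = 57 mod 12 = 9 teeth = 9/12 turn
Gear 1: 57 mod 12 = 9
Fraction = 9 / 12 = 3/4 (gcd(9,12)=3) = 3/4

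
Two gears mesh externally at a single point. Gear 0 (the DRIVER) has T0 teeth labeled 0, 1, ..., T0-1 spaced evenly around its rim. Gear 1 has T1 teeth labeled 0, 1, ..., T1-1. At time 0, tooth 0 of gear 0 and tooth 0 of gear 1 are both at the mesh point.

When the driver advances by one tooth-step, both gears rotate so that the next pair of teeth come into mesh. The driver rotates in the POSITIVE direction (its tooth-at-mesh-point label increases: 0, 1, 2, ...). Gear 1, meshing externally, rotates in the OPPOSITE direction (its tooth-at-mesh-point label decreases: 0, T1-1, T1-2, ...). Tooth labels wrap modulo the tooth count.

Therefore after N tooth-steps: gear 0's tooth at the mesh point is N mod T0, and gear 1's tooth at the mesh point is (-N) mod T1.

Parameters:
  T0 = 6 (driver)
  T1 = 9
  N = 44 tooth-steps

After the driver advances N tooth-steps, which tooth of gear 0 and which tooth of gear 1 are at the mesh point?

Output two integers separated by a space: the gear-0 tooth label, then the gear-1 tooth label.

Gear 0 (driver, T0=6): tooth at mesh = N mod T0
  44 = 7 * 6 + 2, so 44 mod 6 = 2
  gear 0 tooth = 2
Gear 1 (driven, T1=9): tooth at mesh = (-N) mod T1
  44 = 4 * 9 + 8, so 44 mod 9 = 8
  (-44) mod 9 = (-8) mod 9 = 9 - 8 = 1
Mesh after 44 steps: gear-0 tooth 2 meets gear-1 tooth 1

Answer: 2 1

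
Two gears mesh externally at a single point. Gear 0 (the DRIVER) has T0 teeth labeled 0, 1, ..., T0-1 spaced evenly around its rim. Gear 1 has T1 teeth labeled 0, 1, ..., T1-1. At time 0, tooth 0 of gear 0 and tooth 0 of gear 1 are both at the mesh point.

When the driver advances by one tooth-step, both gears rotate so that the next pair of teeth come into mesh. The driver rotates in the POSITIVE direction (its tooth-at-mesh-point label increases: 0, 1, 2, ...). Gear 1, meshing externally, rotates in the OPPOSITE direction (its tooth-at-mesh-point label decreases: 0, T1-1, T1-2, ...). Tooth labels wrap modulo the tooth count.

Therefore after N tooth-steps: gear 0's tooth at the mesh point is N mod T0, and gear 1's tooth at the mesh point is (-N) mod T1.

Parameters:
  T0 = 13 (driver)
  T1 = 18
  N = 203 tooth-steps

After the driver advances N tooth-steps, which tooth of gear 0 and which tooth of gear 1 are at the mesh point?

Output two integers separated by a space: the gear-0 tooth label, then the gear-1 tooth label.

Answer: 8 13

Derivation:
Gear 0 (driver, T0=13): tooth at mesh = N mod T0
  203 = 15 * 13 + 8, so 203 mod 13 = 8
  gear 0 tooth = 8
Gear 1 (driven, T1=18): tooth at mesh = (-N) mod T1
  203 = 11 * 18 + 5, so 203 mod 18 = 5
  (-203) mod 18 = (-5) mod 18 = 18 - 5 = 13
Mesh after 203 steps: gear-0 tooth 8 meets gear-1 tooth 13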